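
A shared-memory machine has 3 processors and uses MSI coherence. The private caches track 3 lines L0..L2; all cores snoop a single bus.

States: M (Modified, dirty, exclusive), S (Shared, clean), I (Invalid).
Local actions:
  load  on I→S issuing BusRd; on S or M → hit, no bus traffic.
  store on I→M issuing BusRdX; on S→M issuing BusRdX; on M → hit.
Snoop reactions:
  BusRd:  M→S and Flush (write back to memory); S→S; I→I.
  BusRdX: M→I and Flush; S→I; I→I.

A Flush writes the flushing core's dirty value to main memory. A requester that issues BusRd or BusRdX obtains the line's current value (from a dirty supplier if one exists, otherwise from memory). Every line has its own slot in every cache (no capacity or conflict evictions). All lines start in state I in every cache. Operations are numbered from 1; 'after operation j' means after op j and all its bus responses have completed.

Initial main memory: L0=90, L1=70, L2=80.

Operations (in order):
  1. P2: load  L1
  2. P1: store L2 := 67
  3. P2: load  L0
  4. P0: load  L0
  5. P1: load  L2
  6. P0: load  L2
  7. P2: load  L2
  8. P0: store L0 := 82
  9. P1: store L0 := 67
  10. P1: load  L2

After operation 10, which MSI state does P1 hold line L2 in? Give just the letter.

state = S

step 1: P2: load  L1  ⟶  IIS  (L1)  txn=BusRd  M[L1]=70
step 2: P1: store L2 := 67  ⟶  IMI  (L2)  txn=BusRdX  M[L2]=80
step 3: P2: load  L0  ⟶  IIS  (L0)  txn=BusRd  M[L0]=90
step 4: P0: load  L0  ⟶  SIS  (L0)  txn=BusRd  M[L0]=90
step 5: P1: load  L2  ⟶  IMI  (L2)  txn=∅  M[L2]=80
step 6: P0: load  L2  ⟶  SSI  (L2)  txn=BusRd+Flush  M[L2]=67
step 7: P2: load  L2  ⟶  SSS  (L2)  txn=BusRd  M[L2]=67
step 8: P0: store L0 := 82  ⟶  MII  (L0)  txn=BusRdX  M[L0]=90
step 9: P1: store L0 := 67  ⟶  IMI  (L0)  txn=BusRdX+Flush  M[L0]=82
step 10: P1: load  L2  ⟶  SSS  (L2)  txn=∅  M[L2]=67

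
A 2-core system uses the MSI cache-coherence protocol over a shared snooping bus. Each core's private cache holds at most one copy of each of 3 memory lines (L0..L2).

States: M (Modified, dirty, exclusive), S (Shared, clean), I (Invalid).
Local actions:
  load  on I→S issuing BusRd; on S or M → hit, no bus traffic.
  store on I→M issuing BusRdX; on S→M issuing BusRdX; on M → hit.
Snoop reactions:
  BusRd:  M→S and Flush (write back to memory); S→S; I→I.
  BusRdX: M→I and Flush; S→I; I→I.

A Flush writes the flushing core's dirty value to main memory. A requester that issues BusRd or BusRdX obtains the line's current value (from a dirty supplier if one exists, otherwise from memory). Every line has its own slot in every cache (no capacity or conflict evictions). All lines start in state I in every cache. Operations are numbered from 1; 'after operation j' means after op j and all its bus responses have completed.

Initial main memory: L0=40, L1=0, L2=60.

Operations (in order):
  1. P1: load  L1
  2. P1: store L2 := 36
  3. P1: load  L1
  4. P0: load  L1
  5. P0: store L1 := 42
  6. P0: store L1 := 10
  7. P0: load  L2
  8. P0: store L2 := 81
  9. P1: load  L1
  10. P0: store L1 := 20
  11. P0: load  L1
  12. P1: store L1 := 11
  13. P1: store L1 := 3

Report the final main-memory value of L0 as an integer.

1. P1: load  L1  bus=[BusRd]  L1: P0=I P1=S  mem[L1]=0
2. P1: store L2 := 36  bus=[BusRdX]  L2: P0=I P1=M  mem[L2]=60
3. P1: load  L1  bus=[-]  L1: P0=I P1=S  mem[L1]=0
4. P0: load  L1  bus=[BusRd]  L1: P0=S P1=S  mem[L1]=0
5. P0: store L1 := 42  bus=[BusRdX]  L1: P0=M P1=I  mem[L1]=0
6. P0: store L1 := 10  bus=[-]  L1: P0=M P1=I  mem[L1]=0
7. P0: load  L2  bus=[BusRd,Flush]  L2: P0=S P1=S  mem[L2]=36
8. P0: store L2 := 81  bus=[BusRdX]  L2: P0=M P1=I  mem[L2]=36
9. P1: load  L1  bus=[BusRd,Flush]  L1: P0=S P1=S  mem[L1]=10
10. P0: store L1 := 20  bus=[BusRdX]  L1: P0=M P1=I  mem[L1]=10
11. P0: load  L1  bus=[-]  L1: P0=M P1=I  mem[L1]=10
12. P1: store L1 := 11  bus=[BusRdX,Flush]  L1: P0=I P1=M  mem[L1]=20
13. P1: store L1 := 3  bus=[-]  L1: P0=I P1=M  mem[L1]=20

memory[L0] = 40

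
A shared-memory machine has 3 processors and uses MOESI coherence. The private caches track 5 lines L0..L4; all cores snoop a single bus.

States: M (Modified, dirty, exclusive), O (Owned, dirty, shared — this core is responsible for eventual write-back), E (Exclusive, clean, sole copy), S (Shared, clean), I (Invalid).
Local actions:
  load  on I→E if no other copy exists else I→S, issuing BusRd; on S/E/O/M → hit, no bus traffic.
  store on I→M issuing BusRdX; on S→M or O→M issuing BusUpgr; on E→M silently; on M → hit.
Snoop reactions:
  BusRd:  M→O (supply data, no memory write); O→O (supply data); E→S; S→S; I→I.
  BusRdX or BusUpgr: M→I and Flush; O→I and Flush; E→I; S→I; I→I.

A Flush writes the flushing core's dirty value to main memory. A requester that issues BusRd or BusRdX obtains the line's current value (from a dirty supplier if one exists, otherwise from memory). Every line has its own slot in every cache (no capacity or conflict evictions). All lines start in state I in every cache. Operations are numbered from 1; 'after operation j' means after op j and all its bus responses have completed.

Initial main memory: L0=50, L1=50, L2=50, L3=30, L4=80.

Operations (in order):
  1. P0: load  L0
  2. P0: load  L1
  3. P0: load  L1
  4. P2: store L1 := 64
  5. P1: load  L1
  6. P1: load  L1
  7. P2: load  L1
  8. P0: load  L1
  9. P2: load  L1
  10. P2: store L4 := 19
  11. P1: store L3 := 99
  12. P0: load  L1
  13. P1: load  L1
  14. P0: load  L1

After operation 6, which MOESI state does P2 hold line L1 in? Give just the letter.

  op1 P0: load  L0 → E/I/I on L0; bus BusRd; mem=50
  op2 P0: load  L1 → E/I/I on L1; bus BusRd; mem=50
  op3 P0: load  L1 → E/I/I on L1; bus (none); mem=50
  op4 P2: store L1 := 64 → I/I/M on L1; bus BusRdX; mem=50
  op5 P1: load  L1 → I/S/O on L1; bus BusRd; mem=50
  op6 P1: load  L1 → I/S/O on L1; bus (none); mem=50
  op7 P2: load  L1 → I/S/O on L1; bus (none); mem=50
  op8 P0: load  L1 → S/S/O on L1; bus BusRd; mem=50
  op9 P2: load  L1 → S/S/O on L1; bus (none); mem=50
  op10 P2: store L4 := 19 → I/I/M on L4; bus BusRdX; mem=80
  op11 P1: store L3 := 99 → I/M/I on L3; bus BusRdX; mem=30
  op12 P0: load  L1 → S/S/O on L1; bus (none); mem=50
  op13 P1: load  L1 → S/S/O on L1; bus (none); mem=50
  op14 P0: load  L1 → S/S/O on L1; bus (none); mem=50

state = O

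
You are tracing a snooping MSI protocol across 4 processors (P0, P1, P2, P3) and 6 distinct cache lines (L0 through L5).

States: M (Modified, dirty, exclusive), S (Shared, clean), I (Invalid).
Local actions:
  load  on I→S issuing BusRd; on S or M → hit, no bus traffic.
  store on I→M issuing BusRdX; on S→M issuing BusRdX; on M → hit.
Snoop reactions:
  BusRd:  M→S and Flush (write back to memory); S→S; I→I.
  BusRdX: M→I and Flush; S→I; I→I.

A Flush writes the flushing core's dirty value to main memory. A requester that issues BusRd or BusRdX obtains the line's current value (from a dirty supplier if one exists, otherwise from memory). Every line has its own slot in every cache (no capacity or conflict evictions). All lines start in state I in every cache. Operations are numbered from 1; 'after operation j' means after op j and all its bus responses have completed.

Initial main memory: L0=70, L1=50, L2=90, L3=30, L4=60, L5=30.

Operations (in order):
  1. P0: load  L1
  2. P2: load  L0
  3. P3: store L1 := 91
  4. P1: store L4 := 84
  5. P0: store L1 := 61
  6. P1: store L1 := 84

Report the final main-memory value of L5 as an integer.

  op1 P0: load  L1 → S/I/I/I on L1; bus BusRd; mem=50
  op2 P2: load  L0 → I/I/S/I on L0; bus BusRd; mem=70
  op3 P3: store L1 := 91 → I/I/I/M on L1; bus BusRdX; mem=50
  op4 P1: store L4 := 84 → I/M/I/I on L4; bus BusRdX; mem=60
  op5 P0: store L1 := 61 → M/I/I/I on L1; bus BusRdX Flush; mem=91
  op6 P1: store L1 := 84 → I/M/I/I on L1; bus BusRdX Flush; mem=61

memory[L5] = 30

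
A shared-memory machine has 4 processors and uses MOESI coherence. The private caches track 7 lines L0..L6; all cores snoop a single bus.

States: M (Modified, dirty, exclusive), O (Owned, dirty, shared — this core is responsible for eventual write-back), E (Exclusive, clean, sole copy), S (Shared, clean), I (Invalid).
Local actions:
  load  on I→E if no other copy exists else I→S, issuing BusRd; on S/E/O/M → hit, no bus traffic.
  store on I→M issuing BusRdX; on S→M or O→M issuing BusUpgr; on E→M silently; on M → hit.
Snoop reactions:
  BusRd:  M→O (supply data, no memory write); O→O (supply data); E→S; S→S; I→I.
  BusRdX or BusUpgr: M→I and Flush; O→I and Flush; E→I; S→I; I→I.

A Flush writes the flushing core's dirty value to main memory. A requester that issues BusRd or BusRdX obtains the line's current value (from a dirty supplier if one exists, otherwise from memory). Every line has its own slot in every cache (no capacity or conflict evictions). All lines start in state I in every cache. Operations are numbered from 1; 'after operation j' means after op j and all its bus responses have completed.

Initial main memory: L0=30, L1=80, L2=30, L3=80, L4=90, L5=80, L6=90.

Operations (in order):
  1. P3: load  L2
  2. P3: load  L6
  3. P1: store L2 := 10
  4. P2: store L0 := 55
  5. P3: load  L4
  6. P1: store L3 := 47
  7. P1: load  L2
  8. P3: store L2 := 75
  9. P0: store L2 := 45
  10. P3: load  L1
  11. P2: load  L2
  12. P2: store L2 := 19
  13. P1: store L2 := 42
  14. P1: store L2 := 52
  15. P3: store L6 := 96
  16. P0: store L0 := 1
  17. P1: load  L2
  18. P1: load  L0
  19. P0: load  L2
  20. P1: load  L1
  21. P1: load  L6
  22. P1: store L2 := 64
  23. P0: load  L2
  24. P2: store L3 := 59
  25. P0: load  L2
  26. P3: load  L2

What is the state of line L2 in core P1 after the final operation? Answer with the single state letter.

1. P3: load  L2  bus=[BusRd]  L2: P0=I P1=I P2=I P3=E  mem[L2]=30
2. P3: load  L6  bus=[BusRd]  L6: P0=I P1=I P2=I P3=E  mem[L6]=90
3. P1: store L2 := 10  bus=[BusRdX]  L2: P0=I P1=M P2=I P3=I  mem[L2]=30
4. P2: store L0 := 55  bus=[BusRdX]  L0: P0=I P1=I P2=M P3=I  mem[L0]=30
5. P3: load  L4  bus=[BusRd]  L4: P0=I P1=I P2=I P3=E  mem[L4]=90
6. P1: store L3 := 47  bus=[BusRdX]  L3: P0=I P1=M P2=I P3=I  mem[L3]=80
7. P1: load  L2  bus=[-]  L2: P0=I P1=M P2=I P3=I  mem[L2]=30
8. P3: store L2 := 75  bus=[BusRdX,Flush]  L2: P0=I P1=I P2=I P3=M  mem[L2]=10
9. P0: store L2 := 45  bus=[BusRdX,Flush]  L2: P0=M P1=I P2=I P3=I  mem[L2]=75
10. P3: load  L1  bus=[BusRd]  L1: P0=I P1=I P2=I P3=E  mem[L1]=80
11. P2: load  L2  bus=[BusRd]  L2: P0=O P1=I P2=S P3=I  mem[L2]=75
12. P2: store L2 := 19  bus=[BusUpgr,Flush]  L2: P0=I P1=I P2=M P3=I  mem[L2]=45
13. P1: store L2 := 42  bus=[BusRdX,Flush]  L2: P0=I P1=M P2=I P3=I  mem[L2]=19
14. P1: store L2 := 52  bus=[-]  L2: P0=I P1=M P2=I P3=I  mem[L2]=19
15. P3: store L6 := 96  bus=[-]  L6: P0=I P1=I P2=I P3=M  mem[L6]=90
16. P0: store L0 := 1  bus=[BusRdX,Flush]  L0: P0=M P1=I P2=I P3=I  mem[L0]=55
17. P1: load  L2  bus=[-]  L2: P0=I P1=M P2=I P3=I  mem[L2]=19
18. P1: load  L0  bus=[BusRd]  L0: P0=O P1=S P2=I P3=I  mem[L0]=55
19. P0: load  L2  bus=[BusRd]  L2: P0=S P1=O P2=I P3=I  mem[L2]=19
20. P1: load  L1  bus=[BusRd]  L1: P0=I P1=S P2=I P3=S  mem[L1]=80
21. P1: load  L6  bus=[BusRd]  L6: P0=I P1=S P2=I P3=O  mem[L6]=90
22. P1: store L2 := 64  bus=[BusUpgr]  L2: P0=I P1=M P2=I P3=I  mem[L2]=19
23. P0: load  L2  bus=[BusRd]  L2: P0=S P1=O P2=I P3=I  mem[L2]=19
24. P2: store L3 := 59  bus=[BusRdX,Flush]  L3: P0=I P1=I P2=M P3=I  mem[L3]=47
25. P0: load  L2  bus=[-]  L2: P0=S P1=O P2=I P3=I  mem[L2]=19
26. P3: load  L2  bus=[BusRd]  L2: P0=S P1=O P2=I P3=S  mem[L2]=19

state = O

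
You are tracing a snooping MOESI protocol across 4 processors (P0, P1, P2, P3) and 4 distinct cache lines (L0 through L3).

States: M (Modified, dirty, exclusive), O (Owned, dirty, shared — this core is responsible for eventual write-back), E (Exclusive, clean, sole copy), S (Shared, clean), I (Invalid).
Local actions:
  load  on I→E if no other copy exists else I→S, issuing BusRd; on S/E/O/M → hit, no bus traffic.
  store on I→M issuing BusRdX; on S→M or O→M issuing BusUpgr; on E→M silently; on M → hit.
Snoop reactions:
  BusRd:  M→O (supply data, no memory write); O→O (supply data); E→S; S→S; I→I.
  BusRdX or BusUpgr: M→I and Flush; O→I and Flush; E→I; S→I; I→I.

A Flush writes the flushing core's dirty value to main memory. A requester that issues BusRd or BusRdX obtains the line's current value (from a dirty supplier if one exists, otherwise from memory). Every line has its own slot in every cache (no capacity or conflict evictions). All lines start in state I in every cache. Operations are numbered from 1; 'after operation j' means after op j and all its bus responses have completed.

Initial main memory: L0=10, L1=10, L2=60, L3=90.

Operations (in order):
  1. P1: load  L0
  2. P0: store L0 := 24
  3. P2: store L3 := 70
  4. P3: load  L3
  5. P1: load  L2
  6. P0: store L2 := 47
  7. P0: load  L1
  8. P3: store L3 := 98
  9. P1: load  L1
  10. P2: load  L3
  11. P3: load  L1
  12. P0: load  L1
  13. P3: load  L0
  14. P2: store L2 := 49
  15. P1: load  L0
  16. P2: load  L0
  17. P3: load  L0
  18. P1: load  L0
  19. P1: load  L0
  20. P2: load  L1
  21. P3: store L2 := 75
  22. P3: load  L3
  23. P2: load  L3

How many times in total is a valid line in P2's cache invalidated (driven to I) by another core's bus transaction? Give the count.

[1] P1: load  L0 | P0:I, P1:E(10), P2:I, P3:I | bus: BusRd
[2] P0: store L0 := 24 | P0:M(24), P1:I, P2:I, P3:I | bus: BusRdX
[3] P2: store L3 := 70 | P0:I, P1:I, P2:M(70), P3:I | bus: BusRdX
[4] P3: load  L3 | P0:I, P1:I, P2:O(70), P3:S(70) | bus: BusRd
[5] P1: load  L2 | P0:I, P1:E(60), P2:I, P3:I | bus: BusRd
[6] P0: store L2 := 47 | P0:M(47), P1:I, P2:I, P3:I | bus: BusRdX
[7] P0: load  L1 | P0:E(10), P1:I, P2:I, P3:I | bus: BusRd
[8] P3: store L3 := 98 | P0:I, P1:I, P2:I, P3:M(98) | bus: BusUpgr,Flush
[9] P1: load  L1 | P0:S(10), P1:S(10), P2:I, P3:I | bus: BusRd
[10] P2: load  L3 | P0:I, P1:I, P2:S(98), P3:O(98) | bus: BusRd
[11] P3: load  L1 | P0:S(10), P1:S(10), P2:I, P3:S(10) | bus: BusRd
[12] P0: load  L1 | P0:S(10), P1:S(10), P2:I, P3:S(10) | bus: none
[13] P3: load  L0 | P0:O(24), P1:I, P2:I, P3:S(24) | bus: BusRd
[14] P2: store L2 := 49 | P0:I, P1:I, P2:M(49), P3:I | bus: BusRdX,Flush
[15] P1: load  L0 | P0:O(24), P1:S(24), P2:I, P3:S(24) | bus: BusRd
[16] P2: load  L0 | P0:O(24), P1:S(24), P2:S(24), P3:S(24) | bus: BusRd
[17] P3: load  L0 | P0:O(24), P1:S(24), P2:S(24), P3:S(24) | bus: none
[18] P1: load  L0 | P0:O(24), P1:S(24), P2:S(24), P3:S(24) | bus: none
[19] P1: load  L0 | P0:O(24), P1:S(24), P2:S(24), P3:S(24) | bus: none
[20] P2: load  L1 | P0:S(10), P1:S(10), P2:S(10), P3:S(10) | bus: BusRd
[21] P3: store L2 := 75 | P0:I, P1:I, P2:I, P3:M(75) | bus: BusRdX,Flush
[22] P3: load  L3 | P0:I, P1:I, P2:S(98), P3:O(98) | bus: none
[23] P2: load  L3 | P0:I, P1:I, P2:S(98), P3:O(98) | bus: none

invalidations = 2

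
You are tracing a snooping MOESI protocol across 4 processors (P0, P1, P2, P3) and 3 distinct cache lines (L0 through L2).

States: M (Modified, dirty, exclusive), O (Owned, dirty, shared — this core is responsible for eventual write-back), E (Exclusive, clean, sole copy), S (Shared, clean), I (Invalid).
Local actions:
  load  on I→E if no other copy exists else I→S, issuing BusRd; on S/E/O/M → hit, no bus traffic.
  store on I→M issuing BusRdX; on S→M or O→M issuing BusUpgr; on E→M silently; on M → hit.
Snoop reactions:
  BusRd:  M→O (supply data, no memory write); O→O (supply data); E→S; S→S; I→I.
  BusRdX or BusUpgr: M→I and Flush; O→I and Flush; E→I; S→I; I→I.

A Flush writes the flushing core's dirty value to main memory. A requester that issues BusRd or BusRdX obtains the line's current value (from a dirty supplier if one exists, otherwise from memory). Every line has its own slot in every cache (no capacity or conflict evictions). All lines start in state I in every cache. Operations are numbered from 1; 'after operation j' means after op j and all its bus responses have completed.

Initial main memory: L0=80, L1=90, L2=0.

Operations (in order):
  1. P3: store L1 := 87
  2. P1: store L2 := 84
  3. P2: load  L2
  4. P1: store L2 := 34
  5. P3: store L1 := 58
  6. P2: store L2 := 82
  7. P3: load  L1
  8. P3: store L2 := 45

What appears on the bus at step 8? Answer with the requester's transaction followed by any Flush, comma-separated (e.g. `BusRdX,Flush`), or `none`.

bus = BusRdX,Flush

[1] P3: store L1 := 87 | P0:I, P1:I, P2:I, P3:M(87) | bus: BusRdX
[2] P1: store L2 := 84 | P0:I, P1:M(84), P2:I, P3:I | bus: BusRdX
[3] P2: load  L2 | P0:I, P1:O(84), P2:S(84), P3:I | bus: BusRd
[4] P1: store L2 := 34 | P0:I, P1:M(34), P2:I, P3:I | bus: BusUpgr
[5] P3: store L1 := 58 | P0:I, P1:I, P2:I, P3:M(58) | bus: none
[6] P2: store L2 := 82 | P0:I, P1:I, P2:M(82), P3:I | bus: BusRdX,Flush
[7] P3: load  L1 | P0:I, P1:I, P2:I, P3:M(58) | bus: none
[8] P3: store L2 := 45 | P0:I, P1:I, P2:I, P3:M(45) | bus: BusRdX,Flush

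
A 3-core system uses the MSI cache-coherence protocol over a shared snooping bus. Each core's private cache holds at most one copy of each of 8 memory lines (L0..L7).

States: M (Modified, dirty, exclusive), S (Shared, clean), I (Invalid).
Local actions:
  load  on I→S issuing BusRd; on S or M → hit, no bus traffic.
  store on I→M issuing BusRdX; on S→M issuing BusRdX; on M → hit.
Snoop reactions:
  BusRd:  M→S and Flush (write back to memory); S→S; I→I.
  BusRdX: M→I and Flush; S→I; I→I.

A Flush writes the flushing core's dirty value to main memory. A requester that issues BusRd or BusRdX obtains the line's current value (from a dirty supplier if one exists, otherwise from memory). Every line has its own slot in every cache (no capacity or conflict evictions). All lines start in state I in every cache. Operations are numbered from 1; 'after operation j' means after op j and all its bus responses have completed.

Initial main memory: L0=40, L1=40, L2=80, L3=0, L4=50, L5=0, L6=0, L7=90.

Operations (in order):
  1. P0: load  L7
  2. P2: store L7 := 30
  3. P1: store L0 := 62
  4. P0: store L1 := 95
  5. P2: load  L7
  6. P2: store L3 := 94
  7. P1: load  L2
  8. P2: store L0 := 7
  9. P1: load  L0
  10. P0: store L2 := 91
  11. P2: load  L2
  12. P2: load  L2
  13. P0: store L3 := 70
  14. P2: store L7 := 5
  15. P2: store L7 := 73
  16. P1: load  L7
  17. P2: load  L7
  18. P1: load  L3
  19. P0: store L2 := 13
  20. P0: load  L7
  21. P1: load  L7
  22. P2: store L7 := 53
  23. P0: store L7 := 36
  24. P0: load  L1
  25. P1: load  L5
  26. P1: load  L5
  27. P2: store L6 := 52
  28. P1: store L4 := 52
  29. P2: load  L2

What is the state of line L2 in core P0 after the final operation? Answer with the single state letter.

  op1 P0: load  L7 → S/I/I on L7; bus BusRd; mem=90
  op2 P2: store L7 := 30 → I/I/M on L7; bus BusRdX; mem=90
  op3 P1: store L0 := 62 → I/M/I on L0; bus BusRdX; mem=40
  op4 P0: store L1 := 95 → M/I/I on L1; bus BusRdX; mem=40
  op5 P2: load  L7 → I/I/M on L7; bus (none); mem=90
  op6 P2: store L3 := 94 → I/I/M on L3; bus BusRdX; mem=0
  op7 P1: load  L2 → I/S/I on L2; bus BusRd; mem=80
  op8 P2: store L0 := 7 → I/I/M on L0; bus BusRdX Flush; mem=62
  op9 P1: load  L0 → I/S/S on L0; bus BusRd Flush; mem=7
  op10 P0: store L2 := 91 → M/I/I on L2; bus BusRdX; mem=80
  op11 P2: load  L2 → S/I/S on L2; bus BusRd Flush; mem=91
  op12 P2: load  L2 → S/I/S on L2; bus (none); mem=91
  op13 P0: store L3 := 70 → M/I/I on L3; bus BusRdX Flush; mem=94
  op14 P2: store L7 := 5 → I/I/M on L7; bus (none); mem=90
  op15 P2: store L7 := 73 → I/I/M on L7; bus (none); mem=90
  op16 P1: load  L7 → I/S/S on L7; bus BusRd Flush; mem=73
  op17 P2: load  L7 → I/S/S on L7; bus (none); mem=73
  op18 P1: load  L3 → S/S/I on L3; bus BusRd Flush; mem=70
  op19 P0: store L2 := 13 → M/I/I on L2; bus BusRdX; mem=91
  op20 P0: load  L7 → S/S/S on L7; bus BusRd; mem=73
  op21 P1: load  L7 → S/S/S on L7; bus (none); mem=73
  op22 P2: store L7 := 53 → I/I/M on L7; bus BusRdX; mem=73
  op23 P0: store L7 := 36 → M/I/I on L7; bus BusRdX Flush; mem=53
  op24 P0: load  L1 → M/I/I on L1; bus (none); mem=40
  op25 P1: load  L5 → I/S/I on L5; bus BusRd; mem=0
  op26 P1: load  L5 → I/S/I on L5; bus (none); mem=0
  op27 P2: store L6 := 52 → I/I/M on L6; bus BusRdX; mem=0
  op28 P1: store L4 := 52 → I/M/I on L4; bus BusRdX; mem=50
  op29 P2: load  L2 → S/I/S on L2; bus BusRd Flush; mem=13

state = S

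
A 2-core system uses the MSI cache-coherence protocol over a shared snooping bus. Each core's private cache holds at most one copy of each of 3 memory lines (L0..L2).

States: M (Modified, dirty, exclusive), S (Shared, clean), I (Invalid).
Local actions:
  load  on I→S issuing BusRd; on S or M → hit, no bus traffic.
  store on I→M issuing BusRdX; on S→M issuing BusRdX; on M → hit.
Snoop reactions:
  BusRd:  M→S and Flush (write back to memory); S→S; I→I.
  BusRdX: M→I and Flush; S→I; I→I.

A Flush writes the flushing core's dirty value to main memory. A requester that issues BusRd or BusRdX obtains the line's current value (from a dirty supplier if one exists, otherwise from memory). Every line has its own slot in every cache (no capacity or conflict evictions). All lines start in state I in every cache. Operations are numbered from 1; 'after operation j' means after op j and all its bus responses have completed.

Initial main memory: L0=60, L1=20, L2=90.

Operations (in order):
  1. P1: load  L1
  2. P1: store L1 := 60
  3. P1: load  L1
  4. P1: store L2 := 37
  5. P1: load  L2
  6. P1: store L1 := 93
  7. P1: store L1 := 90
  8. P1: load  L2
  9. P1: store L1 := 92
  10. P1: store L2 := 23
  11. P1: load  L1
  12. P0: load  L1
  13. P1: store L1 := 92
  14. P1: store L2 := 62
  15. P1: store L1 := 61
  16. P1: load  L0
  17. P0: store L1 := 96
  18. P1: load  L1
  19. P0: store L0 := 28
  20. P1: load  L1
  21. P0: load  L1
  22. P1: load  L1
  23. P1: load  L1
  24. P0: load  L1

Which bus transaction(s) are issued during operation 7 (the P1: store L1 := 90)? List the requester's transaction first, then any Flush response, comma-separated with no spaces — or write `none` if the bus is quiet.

[1] P1: load  L1 | P0:I, P1:S(20) | bus: BusRd
[2] P1: store L1 := 60 | P0:I, P1:M(60) | bus: BusRdX
[3] P1: load  L1 | P0:I, P1:M(60) | bus: none
[4] P1: store L2 := 37 | P0:I, P1:M(37) | bus: BusRdX
[5] P1: load  L2 | P0:I, P1:M(37) | bus: none
[6] P1: store L1 := 93 | P0:I, P1:M(93) | bus: none
[7] P1: store L1 := 90 | P0:I, P1:M(90) | bus: none
[8] P1: load  L2 | P0:I, P1:M(37) | bus: none
[9] P1: store L1 := 92 | P0:I, P1:M(92) | bus: none
[10] P1: store L2 := 23 | P0:I, P1:M(23) | bus: none
[11] P1: load  L1 | P0:I, P1:M(92) | bus: none
[12] P0: load  L1 | P0:S(92), P1:S(92) | bus: BusRd,Flush
[13] P1: store L1 := 92 | P0:I, P1:M(92) | bus: BusRdX
[14] P1: store L2 := 62 | P0:I, P1:M(62) | bus: none
[15] P1: store L1 := 61 | P0:I, P1:M(61) | bus: none
[16] P1: load  L0 | P0:I, P1:S(60) | bus: BusRd
[17] P0: store L1 := 96 | P0:M(96), P1:I | bus: BusRdX,Flush
[18] P1: load  L1 | P0:S(96), P1:S(96) | bus: BusRd,Flush
[19] P0: store L0 := 28 | P0:M(28), P1:I | bus: BusRdX
[20] P1: load  L1 | P0:S(96), P1:S(96) | bus: none
[21] P0: load  L1 | P0:S(96), P1:S(96) | bus: none
[22] P1: load  L1 | P0:S(96), P1:S(96) | bus: none
[23] P1: load  L1 | P0:S(96), P1:S(96) | bus: none
[24] P0: load  L1 | P0:S(96), P1:S(96) | bus: none

bus = none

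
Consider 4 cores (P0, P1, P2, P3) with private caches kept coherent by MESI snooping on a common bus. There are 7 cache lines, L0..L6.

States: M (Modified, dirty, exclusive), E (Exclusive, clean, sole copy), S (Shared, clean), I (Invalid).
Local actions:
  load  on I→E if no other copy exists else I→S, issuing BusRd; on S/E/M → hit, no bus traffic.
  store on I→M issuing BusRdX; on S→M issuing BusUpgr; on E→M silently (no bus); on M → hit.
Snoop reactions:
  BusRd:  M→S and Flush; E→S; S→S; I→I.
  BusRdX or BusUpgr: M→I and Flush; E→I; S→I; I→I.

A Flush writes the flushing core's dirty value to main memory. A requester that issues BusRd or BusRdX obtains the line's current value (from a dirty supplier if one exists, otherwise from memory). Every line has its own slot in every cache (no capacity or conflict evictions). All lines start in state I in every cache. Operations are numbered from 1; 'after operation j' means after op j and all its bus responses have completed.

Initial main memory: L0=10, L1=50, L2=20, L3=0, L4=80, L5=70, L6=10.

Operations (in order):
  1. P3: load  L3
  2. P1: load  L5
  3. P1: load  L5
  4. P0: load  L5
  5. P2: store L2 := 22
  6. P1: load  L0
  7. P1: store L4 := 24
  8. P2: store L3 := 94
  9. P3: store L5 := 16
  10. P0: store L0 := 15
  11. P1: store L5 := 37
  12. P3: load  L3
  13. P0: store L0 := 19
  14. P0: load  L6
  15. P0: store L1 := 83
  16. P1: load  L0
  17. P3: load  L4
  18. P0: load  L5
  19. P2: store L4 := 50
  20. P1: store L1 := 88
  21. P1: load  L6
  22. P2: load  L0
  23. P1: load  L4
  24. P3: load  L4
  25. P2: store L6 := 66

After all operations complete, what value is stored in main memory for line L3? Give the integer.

  op1 P3: load  L3 → I/I/I/E on L3; bus BusRd; mem=0
  op2 P1: load  L5 → I/E/I/I on L5; bus BusRd; mem=70
  op3 P1: load  L5 → I/E/I/I on L5; bus (none); mem=70
  op4 P0: load  L5 → S/S/I/I on L5; bus BusRd; mem=70
  op5 P2: store L2 := 22 → I/I/M/I on L2; bus BusRdX; mem=20
  op6 P1: load  L0 → I/E/I/I on L0; bus BusRd; mem=10
  op7 P1: store L4 := 24 → I/M/I/I on L4; bus BusRdX; mem=80
  op8 P2: store L3 := 94 → I/I/M/I on L3; bus BusRdX; mem=0
  op9 P3: store L5 := 16 → I/I/I/M on L5; bus BusRdX; mem=70
  op10 P0: store L0 := 15 → M/I/I/I on L0; bus BusRdX; mem=10
  op11 P1: store L5 := 37 → I/M/I/I on L5; bus BusRdX Flush; mem=16
  op12 P3: load  L3 → I/I/S/S on L3; bus BusRd Flush; mem=94
  op13 P0: store L0 := 19 → M/I/I/I on L0; bus (none); mem=10
  op14 P0: load  L6 → E/I/I/I on L6; bus BusRd; mem=10
  op15 P0: store L1 := 83 → M/I/I/I on L1; bus BusRdX; mem=50
  op16 P1: load  L0 → S/S/I/I on L0; bus BusRd Flush; mem=19
  op17 P3: load  L4 → I/S/I/S on L4; bus BusRd Flush; mem=24
  op18 P0: load  L5 → S/S/I/I on L5; bus BusRd Flush; mem=37
  op19 P2: store L4 := 50 → I/I/M/I on L4; bus BusRdX; mem=24
  op20 P1: store L1 := 88 → I/M/I/I on L1; bus BusRdX Flush; mem=83
  op21 P1: load  L6 → S/S/I/I on L6; bus BusRd; mem=10
  op22 P2: load  L0 → S/S/S/I on L0; bus BusRd; mem=19
  op23 P1: load  L4 → I/S/S/I on L4; bus BusRd Flush; mem=50
  op24 P3: load  L4 → I/S/S/S on L4; bus BusRd; mem=50
  op25 P2: store L6 := 66 → I/I/M/I on L6; bus BusRdX; mem=10

memory[L3] = 94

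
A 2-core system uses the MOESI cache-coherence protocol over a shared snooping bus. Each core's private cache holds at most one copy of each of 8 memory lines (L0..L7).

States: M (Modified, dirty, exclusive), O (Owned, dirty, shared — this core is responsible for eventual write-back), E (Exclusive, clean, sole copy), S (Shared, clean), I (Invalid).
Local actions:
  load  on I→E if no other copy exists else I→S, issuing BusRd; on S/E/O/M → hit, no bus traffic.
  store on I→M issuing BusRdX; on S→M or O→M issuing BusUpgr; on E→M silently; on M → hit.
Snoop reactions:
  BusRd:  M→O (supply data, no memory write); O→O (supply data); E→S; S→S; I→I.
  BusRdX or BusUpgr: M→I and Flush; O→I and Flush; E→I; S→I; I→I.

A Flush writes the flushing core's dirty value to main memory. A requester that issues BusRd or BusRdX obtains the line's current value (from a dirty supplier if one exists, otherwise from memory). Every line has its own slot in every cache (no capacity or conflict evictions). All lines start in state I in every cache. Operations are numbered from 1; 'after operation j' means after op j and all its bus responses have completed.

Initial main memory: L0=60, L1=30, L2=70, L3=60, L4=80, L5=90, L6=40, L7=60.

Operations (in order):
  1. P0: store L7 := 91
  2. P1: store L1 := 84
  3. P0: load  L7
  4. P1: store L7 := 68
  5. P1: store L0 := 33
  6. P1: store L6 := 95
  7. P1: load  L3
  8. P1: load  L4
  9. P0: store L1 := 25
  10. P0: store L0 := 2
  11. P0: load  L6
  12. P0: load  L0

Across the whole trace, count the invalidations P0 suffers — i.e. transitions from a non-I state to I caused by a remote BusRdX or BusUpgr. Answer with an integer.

step 1: P0: store L7 := 91  ⟶  MI  (L7)  txn=BusRdX  M[L7]=60
step 2: P1: store L1 := 84  ⟶  IM  (L1)  txn=BusRdX  M[L1]=30
step 3: P0: load  L7  ⟶  MI  (L7)  txn=∅  M[L7]=60
step 4: P1: store L7 := 68  ⟶  IM  (L7)  txn=BusRdX+Flush  M[L7]=91
step 5: P1: store L0 := 33  ⟶  IM  (L0)  txn=BusRdX  M[L0]=60
step 6: P1: store L6 := 95  ⟶  IM  (L6)  txn=BusRdX  M[L6]=40
step 7: P1: load  L3  ⟶  IE  (L3)  txn=BusRd  M[L3]=60
step 8: P1: load  L4  ⟶  IE  (L4)  txn=BusRd  M[L4]=80
step 9: P0: store L1 := 25  ⟶  MI  (L1)  txn=BusRdX+Flush  M[L1]=84
step 10: P0: store L0 := 2  ⟶  MI  (L0)  txn=BusRdX+Flush  M[L0]=33
step 11: P0: load  L6  ⟶  SO  (L6)  txn=BusRd  M[L6]=40
step 12: P0: load  L0  ⟶  MI  (L0)  txn=∅  M[L0]=33

invalidations = 1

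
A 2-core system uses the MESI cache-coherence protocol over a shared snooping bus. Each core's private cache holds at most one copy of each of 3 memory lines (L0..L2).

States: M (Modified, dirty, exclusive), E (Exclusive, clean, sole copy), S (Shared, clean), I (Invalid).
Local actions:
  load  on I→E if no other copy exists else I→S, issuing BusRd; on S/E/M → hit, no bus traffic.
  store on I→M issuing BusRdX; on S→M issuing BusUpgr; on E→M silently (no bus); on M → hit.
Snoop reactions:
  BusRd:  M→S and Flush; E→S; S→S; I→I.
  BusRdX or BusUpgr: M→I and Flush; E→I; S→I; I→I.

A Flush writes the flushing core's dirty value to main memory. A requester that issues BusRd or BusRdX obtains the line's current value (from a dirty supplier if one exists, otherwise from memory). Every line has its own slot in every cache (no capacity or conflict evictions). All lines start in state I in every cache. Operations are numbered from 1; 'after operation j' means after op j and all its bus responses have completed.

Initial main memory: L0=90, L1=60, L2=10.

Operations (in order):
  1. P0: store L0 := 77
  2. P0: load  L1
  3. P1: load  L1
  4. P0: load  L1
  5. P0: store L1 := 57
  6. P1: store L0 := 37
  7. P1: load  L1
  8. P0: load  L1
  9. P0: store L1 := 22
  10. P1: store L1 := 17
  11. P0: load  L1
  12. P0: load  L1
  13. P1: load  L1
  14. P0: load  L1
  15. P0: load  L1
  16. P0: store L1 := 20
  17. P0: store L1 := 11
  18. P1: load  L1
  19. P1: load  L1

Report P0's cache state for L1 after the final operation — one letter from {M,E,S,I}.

state = S

  op1 P0: store L0 := 77 → M/I on L0; bus BusRdX; mem=90
  op2 P0: load  L1 → E/I on L1; bus BusRd; mem=60
  op3 P1: load  L1 → S/S on L1; bus BusRd; mem=60
  op4 P0: load  L1 → S/S on L1; bus (none); mem=60
  op5 P0: store L1 := 57 → M/I on L1; bus BusUpgr; mem=60
  op6 P1: store L0 := 37 → I/M on L0; bus BusRdX Flush; mem=77
  op7 P1: load  L1 → S/S on L1; bus BusRd Flush; mem=57
  op8 P0: load  L1 → S/S on L1; bus (none); mem=57
  op9 P0: store L1 := 22 → M/I on L1; bus BusUpgr; mem=57
  op10 P1: store L1 := 17 → I/M on L1; bus BusRdX Flush; mem=22
  op11 P0: load  L1 → S/S on L1; bus BusRd Flush; mem=17
  op12 P0: load  L1 → S/S on L1; bus (none); mem=17
  op13 P1: load  L1 → S/S on L1; bus (none); mem=17
  op14 P0: load  L1 → S/S on L1; bus (none); mem=17
  op15 P0: load  L1 → S/S on L1; bus (none); mem=17
  op16 P0: store L1 := 20 → M/I on L1; bus BusUpgr; mem=17
  op17 P0: store L1 := 11 → M/I on L1; bus (none); mem=17
  op18 P1: load  L1 → S/S on L1; bus BusRd Flush; mem=11
  op19 P1: load  L1 → S/S on L1; bus (none); mem=11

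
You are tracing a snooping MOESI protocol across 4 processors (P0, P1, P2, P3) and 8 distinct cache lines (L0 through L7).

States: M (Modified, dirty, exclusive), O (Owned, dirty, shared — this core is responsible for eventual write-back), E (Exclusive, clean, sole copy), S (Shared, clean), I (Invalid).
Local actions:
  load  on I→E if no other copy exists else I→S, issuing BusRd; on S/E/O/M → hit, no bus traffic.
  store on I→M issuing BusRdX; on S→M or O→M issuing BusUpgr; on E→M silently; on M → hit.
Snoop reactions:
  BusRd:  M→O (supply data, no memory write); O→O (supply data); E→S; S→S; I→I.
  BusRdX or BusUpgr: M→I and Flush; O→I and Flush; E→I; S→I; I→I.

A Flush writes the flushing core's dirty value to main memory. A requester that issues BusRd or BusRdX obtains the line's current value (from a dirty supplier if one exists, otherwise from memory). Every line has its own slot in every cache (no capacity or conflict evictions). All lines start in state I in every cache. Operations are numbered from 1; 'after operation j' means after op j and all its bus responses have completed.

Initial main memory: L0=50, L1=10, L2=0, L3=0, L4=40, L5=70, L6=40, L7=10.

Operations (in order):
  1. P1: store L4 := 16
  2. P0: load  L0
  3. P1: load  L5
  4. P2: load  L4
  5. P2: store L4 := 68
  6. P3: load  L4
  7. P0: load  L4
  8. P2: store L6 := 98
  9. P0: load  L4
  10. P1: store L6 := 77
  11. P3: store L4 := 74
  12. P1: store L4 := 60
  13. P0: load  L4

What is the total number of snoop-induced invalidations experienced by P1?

invalidations = 1

1. P1: store L4 := 16  bus=[BusRdX]  L4: P0=I P1=M P2=I P3=I  mem[L4]=40
2. P0: load  L0  bus=[BusRd]  L0: P0=E P1=I P2=I P3=I  mem[L0]=50
3. P1: load  L5  bus=[BusRd]  L5: P0=I P1=E P2=I P3=I  mem[L5]=70
4. P2: load  L4  bus=[BusRd]  L4: P0=I P1=O P2=S P3=I  mem[L4]=40
5. P2: store L4 := 68  bus=[BusUpgr,Flush]  L4: P0=I P1=I P2=M P3=I  mem[L4]=16
6. P3: load  L4  bus=[BusRd]  L4: P0=I P1=I P2=O P3=S  mem[L4]=16
7. P0: load  L4  bus=[BusRd]  L4: P0=S P1=I P2=O P3=S  mem[L4]=16
8. P2: store L6 := 98  bus=[BusRdX]  L6: P0=I P1=I P2=M P3=I  mem[L6]=40
9. P0: load  L4  bus=[-]  L4: P0=S P1=I P2=O P3=S  mem[L4]=16
10. P1: store L6 := 77  bus=[BusRdX,Flush]  L6: P0=I P1=M P2=I P3=I  mem[L6]=98
11. P3: store L4 := 74  bus=[BusUpgr,Flush]  L4: P0=I P1=I P2=I P3=M  mem[L4]=68
12. P1: store L4 := 60  bus=[BusRdX,Flush]  L4: P0=I P1=M P2=I P3=I  mem[L4]=74
13. P0: load  L4  bus=[BusRd]  L4: P0=S P1=O P2=I P3=I  mem[L4]=74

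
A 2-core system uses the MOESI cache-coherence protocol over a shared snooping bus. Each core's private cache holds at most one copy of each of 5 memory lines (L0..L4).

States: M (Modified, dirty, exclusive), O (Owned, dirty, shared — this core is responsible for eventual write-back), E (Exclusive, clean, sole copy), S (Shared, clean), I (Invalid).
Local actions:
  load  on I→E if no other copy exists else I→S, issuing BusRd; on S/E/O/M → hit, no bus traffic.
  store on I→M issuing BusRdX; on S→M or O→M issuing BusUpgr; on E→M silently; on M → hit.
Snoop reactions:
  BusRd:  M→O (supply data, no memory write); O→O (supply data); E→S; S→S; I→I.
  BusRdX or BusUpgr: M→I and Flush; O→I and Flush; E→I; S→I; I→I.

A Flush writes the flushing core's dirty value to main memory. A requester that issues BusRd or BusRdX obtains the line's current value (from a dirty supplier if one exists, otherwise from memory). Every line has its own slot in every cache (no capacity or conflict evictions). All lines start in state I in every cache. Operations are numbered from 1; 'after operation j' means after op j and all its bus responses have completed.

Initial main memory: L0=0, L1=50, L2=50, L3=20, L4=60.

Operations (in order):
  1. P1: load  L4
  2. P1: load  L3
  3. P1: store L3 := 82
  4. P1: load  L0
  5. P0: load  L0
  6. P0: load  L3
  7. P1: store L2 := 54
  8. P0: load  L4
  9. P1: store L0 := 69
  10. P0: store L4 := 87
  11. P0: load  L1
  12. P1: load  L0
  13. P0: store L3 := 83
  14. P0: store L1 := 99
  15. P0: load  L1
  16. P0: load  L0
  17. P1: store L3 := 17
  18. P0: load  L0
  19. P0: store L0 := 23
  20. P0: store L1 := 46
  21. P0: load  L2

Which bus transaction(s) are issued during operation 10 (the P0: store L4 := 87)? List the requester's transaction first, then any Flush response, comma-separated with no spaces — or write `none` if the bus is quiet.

  op1 P1: load  L4 → I/E on L4; bus BusRd; mem=60
  op2 P1: load  L3 → I/E on L3; bus BusRd; mem=20
  op3 P1: store L3 := 82 → I/M on L3; bus (none); mem=20
  op4 P1: load  L0 → I/E on L0; bus BusRd; mem=0
  op5 P0: load  L0 → S/S on L0; bus BusRd; mem=0
  op6 P0: load  L3 → S/O on L3; bus BusRd; mem=20
  op7 P1: store L2 := 54 → I/M on L2; bus BusRdX; mem=50
  op8 P0: load  L4 → S/S on L4; bus BusRd; mem=60
  op9 P1: store L0 := 69 → I/M on L0; bus BusUpgr; mem=0
  op10 P0: store L4 := 87 → M/I on L4; bus BusUpgr; mem=60
  op11 P0: load  L1 → E/I on L1; bus BusRd; mem=50
  op12 P1: load  L0 → I/M on L0; bus (none); mem=0
  op13 P0: store L3 := 83 → M/I on L3; bus BusUpgr Flush; mem=82
  op14 P0: store L1 := 99 → M/I on L1; bus (none); mem=50
  op15 P0: load  L1 → M/I on L1; bus (none); mem=50
  op16 P0: load  L0 → S/O on L0; bus BusRd; mem=0
  op17 P1: store L3 := 17 → I/M on L3; bus BusRdX Flush; mem=83
  op18 P0: load  L0 → S/O on L0; bus (none); mem=0
  op19 P0: store L0 := 23 → M/I on L0; bus BusUpgr Flush; mem=69
  op20 P0: store L1 := 46 → M/I on L1; bus (none); mem=50
  op21 P0: load  L2 → S/O on L2; bus BusRd; mem=50

bus = BusUpgr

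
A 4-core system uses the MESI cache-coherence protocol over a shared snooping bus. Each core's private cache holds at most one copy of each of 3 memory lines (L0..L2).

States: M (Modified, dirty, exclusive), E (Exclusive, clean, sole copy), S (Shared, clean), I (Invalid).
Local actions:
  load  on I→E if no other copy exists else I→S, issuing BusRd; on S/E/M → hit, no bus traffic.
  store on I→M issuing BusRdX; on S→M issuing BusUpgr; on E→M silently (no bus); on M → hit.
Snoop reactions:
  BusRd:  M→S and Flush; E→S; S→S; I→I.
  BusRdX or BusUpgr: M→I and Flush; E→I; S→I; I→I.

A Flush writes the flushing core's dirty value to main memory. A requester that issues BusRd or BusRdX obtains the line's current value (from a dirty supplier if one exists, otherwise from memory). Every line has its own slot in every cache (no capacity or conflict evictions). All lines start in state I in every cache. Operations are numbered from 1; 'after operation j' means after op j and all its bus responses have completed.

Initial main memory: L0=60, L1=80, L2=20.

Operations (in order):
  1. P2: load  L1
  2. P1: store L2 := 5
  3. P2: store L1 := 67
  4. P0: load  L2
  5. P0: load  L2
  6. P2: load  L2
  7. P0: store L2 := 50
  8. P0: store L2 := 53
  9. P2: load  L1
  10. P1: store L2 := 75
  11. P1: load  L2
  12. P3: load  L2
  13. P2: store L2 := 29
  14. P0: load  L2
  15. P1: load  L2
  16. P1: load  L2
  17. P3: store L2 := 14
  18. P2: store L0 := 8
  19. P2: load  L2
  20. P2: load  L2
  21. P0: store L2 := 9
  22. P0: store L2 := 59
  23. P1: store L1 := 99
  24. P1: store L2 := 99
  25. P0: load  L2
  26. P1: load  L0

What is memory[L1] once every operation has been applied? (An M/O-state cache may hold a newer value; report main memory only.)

memory[L1] = 67

step 1: P2: load  L1  ⟶  IIEI  (L1)  txn=BusRd  M[L1]=80
step 2: P1: store L2 := 5  ⟶  IMII  (L2)  txn=BusRdX  M[L2]=20
step 3: P2: store L1 := 67  ⟶  IIMI  (L1)  txn=∅  M[L1]=80
step 4: P0: load  L2  ⟶  SSII  (L2)  txn=BusRd+Flush  M[L2]=5
step 5: P0: load  L2  ⟶  SSII  (L2)  txn=∅  M[L2]=5
step 6: P2: load  L2  ⟶  SSSI  (L2)  txn=BusRd  M[L2]=5
step 7: P0: store L2 := 50  ⟶  MIII  (L2)  txn=BusUpgr  M[L2]=5
step 8: P0: store L2 := 53  ⟶  MIII  (L2)  txn=∅  M[L2]=5
step 9: P2: load  L1  ⟶  IIMI  (L1)  txn=∅  M[L1]=80
step 10: P1: store L2 := 75  ⟶  IMII  (L2)  txn=BusRdX+Flush  M[L2]=53
step 11: P1: load  L2  ⟶  IMII  (L2)  txn=∅  M[L2]=53
step 12: P3: load  L2  ⟶  ISIS  (L2)  txn=BusRd+Flush  M[L2]=75
step 13: P2: store L2 := 29  ⟶  IIMI  (L2)  txn=BusRdX  M[L2]=75
step 14: P0: load  L2  ⟶  SISI  (L2)  txn=BusRd+Flush  M[L2]=29
step 15: P1: load  L2  ⟶  SSSI  (L2)  txn=BusRd  M[L2]=29
step 16: P1: load  L2  ⟶  SSSI  (L2)  txn=∅  M[L2]=29
step 17: P3: store L2 := 14  ⟶  IIIM  (L2)  txn=BusRdX  M[L2]=29
step 18: P2: store L0 := 8  ⟶  IIMI  (L0)  txn=BusRdX  M[L0]=60
step 19: P2: load  L2  ⟶  IISS  (L2)  txn=BusRd+Flush  M[L2]=14
step 20: P2: load  L2  ⟶  IISS  (L2)  txn=∅  M[L2]=14
step 21: P0: store L2 := 9  ⟶  MIII  (L2)  txn=BusRdX  M[L2]=14
step 22: P0: store L2 := 59  ⟶  MIII  (L2)  txn=∅  M[L2]=14
step 23: P1: store L1 := 99  ⟶  IMII  (L1)  txn=BusRdX+Flush  M[L1]=67
step 24: P1: store L2 := 99  ⟶  IMII  (L2)  txn=BusRdX+Flush  M[L2]=59
step 25: P0: load  L2  ⟶  SSII  (L2)  txn=BusRd+Flush  M[L2]=99
step 26: P1: load  L0  ⟶  ISSI  (L0)  txn=BusRd+Flush  M[L0]=8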